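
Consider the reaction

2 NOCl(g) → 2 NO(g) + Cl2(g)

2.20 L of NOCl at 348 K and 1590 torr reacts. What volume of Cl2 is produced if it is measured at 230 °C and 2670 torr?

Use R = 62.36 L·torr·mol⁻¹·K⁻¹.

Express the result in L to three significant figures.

0.947 L

n(NOCl) = PV/RT = (1590 × 2.20) / (62.36 × 348) = 0.1612 mol
n(Cl2) = (1/2) × 0.1612 = 0.08060 mol
V = nRT/P = 0.08060 × 62.36 × 503.15 / 2670 = 0.9472 L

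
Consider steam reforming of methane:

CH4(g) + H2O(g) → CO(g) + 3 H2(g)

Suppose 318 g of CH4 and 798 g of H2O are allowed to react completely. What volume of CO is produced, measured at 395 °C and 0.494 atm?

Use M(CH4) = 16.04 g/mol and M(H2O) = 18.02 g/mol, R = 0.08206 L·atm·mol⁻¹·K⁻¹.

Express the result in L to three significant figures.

2200 L

n(CH4) = 318 / 16.04 = 19.83 mol
n(H2O) = 798 / 18.02 = 44.28 mol
For 19.83 mol CH4, stoichiometry requires (1/1) × 19.83 = 19.83 mol H2O; 44.28 mol is available, so CH4 is limiting.
n(CO) = (1/1) × 19.83 = 19.83 mol
V(CO) = nRT/P = 19.83 × 0.08206 × 668.15 / 0.494 = 2201 L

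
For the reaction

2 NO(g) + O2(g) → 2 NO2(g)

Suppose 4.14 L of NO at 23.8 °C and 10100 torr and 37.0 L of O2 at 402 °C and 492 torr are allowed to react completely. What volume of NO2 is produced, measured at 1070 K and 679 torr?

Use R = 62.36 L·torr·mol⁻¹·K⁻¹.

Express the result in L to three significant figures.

n(NO) = PV/RT = (10100 × 4.14) / (62.36 × 296.95) = 2.258 mol
n(O2) = PV/RT = (492 × 37.0) / (62.36 × 675.15) = 0.4324 mol
For 2.258 mol NO, stoichiometry requires (1/2) × 2.258 = 1.129 mol O2; 0.4324 mol is available, so O2 is limiting.
n(NO2) = (2/1) × 0.4324 = 0.8648 mol
V(NO2) = nRT/P = 0.8648 × 62.36 × 1070 / 679 = 84.98 L

85.0 L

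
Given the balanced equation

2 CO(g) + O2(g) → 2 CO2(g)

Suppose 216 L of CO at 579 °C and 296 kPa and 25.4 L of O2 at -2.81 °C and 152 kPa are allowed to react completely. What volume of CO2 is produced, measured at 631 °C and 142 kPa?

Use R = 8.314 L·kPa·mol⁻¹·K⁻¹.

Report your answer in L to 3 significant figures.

n(CO) = PV/RT = (296 × 216) / (8.314 × 852.15) = 9.024 mol
n(O2) = PV/RT = (152 × 25.4) / (8.314 × 270.34) = 1.718 mol
For 9.024 mol CO, stoichiometry requires (1/2) × 9.024 = 4.512 mol O2; 1.718 mol is available, so O2 is limiting.
n(CO2) = (2/1) × 1.718 = 3.436 mol
V(CO2) = nRT/P = 3.436 × 8.314 × 904.15 / 142 = 181.9 L

182 L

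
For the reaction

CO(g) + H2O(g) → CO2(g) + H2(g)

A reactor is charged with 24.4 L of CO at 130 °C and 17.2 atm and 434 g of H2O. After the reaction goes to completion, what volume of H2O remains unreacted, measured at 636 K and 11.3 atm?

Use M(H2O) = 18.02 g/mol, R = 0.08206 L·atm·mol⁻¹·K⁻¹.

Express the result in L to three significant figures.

n(CO) = PV/RT = (17.2 × 24.4) / (0.08206 × 403.15) = 12.69 mol
n(H2O) = 434 / 18.02 = 24.08 mol
For 12.69 mol CO, stoichiometry requires (1/1) × 12.69 = 12.69 mol H2O; 24.08 mol is available, so CO is limiting.
n(H2O) consumed = (1/1) × 12.69 = 12.69 mol; remaining = 24.08 − 12.69 = 11.39 mol
V(H2O) = nRT/P = 11.39 × 0.08206 × 636 / 11.3 = 52.61 L

52.6 L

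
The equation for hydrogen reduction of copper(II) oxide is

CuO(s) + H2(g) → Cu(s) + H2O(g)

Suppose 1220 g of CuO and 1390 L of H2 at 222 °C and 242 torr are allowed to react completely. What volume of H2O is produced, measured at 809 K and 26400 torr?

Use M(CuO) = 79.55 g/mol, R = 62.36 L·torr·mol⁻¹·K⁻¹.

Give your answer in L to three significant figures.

20.8 L

n(CuO) = 1220 / 79.55 = 15.34 mol
n(H2) = PV/RT = (242 × 1390) / (62.36 × 495.15) = 10.89 mol
For 15.34 mol CuO, stoichiometry requires (1/1) × 15.34 = 15.34 mol H2; 10.89 mol is available, so H2 is limiting.
n(H2O) = (1/1) × 10.89 = 10.89 mol
V(H2O) = nRT/P = 10.89 × 62.36 × 809 / 26400 = 20.81 L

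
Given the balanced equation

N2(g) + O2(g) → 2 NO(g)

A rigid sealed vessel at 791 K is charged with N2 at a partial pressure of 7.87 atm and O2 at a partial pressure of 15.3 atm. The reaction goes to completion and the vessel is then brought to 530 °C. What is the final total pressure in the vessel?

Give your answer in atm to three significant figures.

Because the vessel is rigid and T is held at 791 K, work the stoichiometry in partial pressures (P_i = n_iRT/V).
P(O2) required for 7.87 atm of N2 = (1/1) × 7.87 = 7.870 atm; available 15.3 atm, so N2 is limiting.
P(O2) remaining = 15.3 − (1/1) × 7.87 = 7.430 atm
P(gaseous products) = (2)/1 × 7.87 = 15.74 atm
P_total at 791 K = 7.430 + 15.74 = 23.17 atm
Scaling to 530 °C: P = 23.17 × 803.15/791 = 23.53 atm

23.5 atm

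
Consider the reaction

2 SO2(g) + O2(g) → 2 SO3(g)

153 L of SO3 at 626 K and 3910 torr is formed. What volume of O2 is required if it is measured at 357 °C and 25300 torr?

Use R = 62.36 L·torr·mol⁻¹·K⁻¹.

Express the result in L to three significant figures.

11.9 L

n(SO3) = PV/RT = (3910 × 153) / (62.36 × 626) = 15.32 mol
n(O2) = (1/2) × 15.32 = 7.660 mol
V = nRT/P = 7.660 × 62.36 × 630.15 / 25300 = 11.90 L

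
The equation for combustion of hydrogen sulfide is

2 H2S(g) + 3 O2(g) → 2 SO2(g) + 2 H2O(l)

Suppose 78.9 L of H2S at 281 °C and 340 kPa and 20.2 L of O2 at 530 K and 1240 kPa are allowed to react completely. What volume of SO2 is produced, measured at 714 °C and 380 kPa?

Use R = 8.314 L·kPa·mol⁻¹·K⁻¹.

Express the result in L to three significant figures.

n(H2S) = PV/RT = (340 × 78.9) / (8.314 × 554.15) = 5.823 mol
n(O2) = PV/RT = (1240 × 20.2) / (8.314 × 530) = 5.684 mol
For 5.823 mol H2S, stoichiometry requires (3/2) × 5.823 = 8.735 mol O2; 5.684 mol is available, so O2 is limiting.
n(SO2) = (2/3) × 5.684 = 3.789 mol
V(SO2) = nRT/P = 3.789 × 8.314 × 987.15 / 380 = 81.83 L

81.8 L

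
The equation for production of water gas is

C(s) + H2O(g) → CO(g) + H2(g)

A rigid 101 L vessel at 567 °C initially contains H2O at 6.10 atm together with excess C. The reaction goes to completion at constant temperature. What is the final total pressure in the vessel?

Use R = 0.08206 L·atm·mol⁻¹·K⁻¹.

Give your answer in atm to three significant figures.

At constant T and V, P ∝ n(gas): 1 mol gas → 2 mol gas.
P_final = (2/1) × 6.10 = 12.20 atm

12.2 atm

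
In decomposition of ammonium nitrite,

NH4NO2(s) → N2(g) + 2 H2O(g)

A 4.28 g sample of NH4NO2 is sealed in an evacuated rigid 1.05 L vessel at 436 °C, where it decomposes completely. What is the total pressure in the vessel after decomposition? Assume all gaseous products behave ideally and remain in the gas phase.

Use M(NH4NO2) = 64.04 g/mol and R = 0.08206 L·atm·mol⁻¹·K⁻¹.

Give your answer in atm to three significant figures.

11.1 atm

n(NH4NO2) = 4.28 / 64.04 = 0.06683 mol
n(gas produced) = (3/1) × 0.06683 = 0.2005 mol
P = nRT/V = 0.2005 × 0.08206 × 709.15 / 1.05 = 11.11 atm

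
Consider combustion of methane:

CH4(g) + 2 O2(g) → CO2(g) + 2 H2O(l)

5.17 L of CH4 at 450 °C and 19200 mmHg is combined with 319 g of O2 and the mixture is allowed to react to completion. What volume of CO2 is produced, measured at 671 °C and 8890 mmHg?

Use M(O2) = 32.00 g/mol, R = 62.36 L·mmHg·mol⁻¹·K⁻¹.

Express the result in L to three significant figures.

14.6 L

n(CH4) = PV/RT = (19200 × 5.17) / (62.36 × 723.15) = 2.201 mol
n(O2) = 319 / 32.00 = 9.969 mol
For 2.201 mol CH4, stoichiometry requires (2/1) × 2.201 = 4.402 mol O2; 9.969 mol is available, so CH4 is limiting.
n(CO2) = (1/1) × 2.201 = 2.201 mol
V(CO2) = nRT/P = 2.201 × 62.36 × 944.15 / 8890 = 14.58 L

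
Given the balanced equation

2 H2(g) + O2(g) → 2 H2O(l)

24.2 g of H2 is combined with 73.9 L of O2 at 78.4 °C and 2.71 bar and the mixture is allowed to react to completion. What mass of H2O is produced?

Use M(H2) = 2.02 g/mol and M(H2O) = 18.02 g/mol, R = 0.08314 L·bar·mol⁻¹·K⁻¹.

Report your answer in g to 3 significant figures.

216 g

n(H2) = 24.2 / 2.02 = 11.98 mol
n(O2) = PV/RT = (2.71 × 73.9) / (0.08314 × 351.55) = 6.852 mol
For 11.98 mol H2, stoichiometry requires (1/2) × 11.98 = 5.990 mol O2; 6.852 mol is available, so H2 is limiting.
n(H2O) = (2/2) × 11.98 = 11.98 mol
m(H2O) = 11.98 × 18.02 = 215.9 g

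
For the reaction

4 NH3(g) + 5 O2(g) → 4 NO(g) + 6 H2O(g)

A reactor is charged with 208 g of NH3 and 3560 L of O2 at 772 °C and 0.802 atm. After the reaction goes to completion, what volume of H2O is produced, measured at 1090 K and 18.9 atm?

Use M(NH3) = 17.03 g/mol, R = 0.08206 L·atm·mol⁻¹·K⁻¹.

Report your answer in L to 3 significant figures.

86.7 L

n(NH3) = 208 / 17.03 = 12.21 mol
n(O2) = PV/RT = (0.802 × 3560) / (0.08206 × 1045.15) = 33.29 mol
For 12.21 mol NH3, stoichiometry requires (5/4) × 12.21 = 15.26 mol O2; 33.29 mol is available, so NH3 is limiting.
n(H2O) = (6/4) × 12.21 = 18.32 mol
V(H2O) = nRT/P = 18.32 × 0.08206 × 1090 / 18.9 = 86.70 L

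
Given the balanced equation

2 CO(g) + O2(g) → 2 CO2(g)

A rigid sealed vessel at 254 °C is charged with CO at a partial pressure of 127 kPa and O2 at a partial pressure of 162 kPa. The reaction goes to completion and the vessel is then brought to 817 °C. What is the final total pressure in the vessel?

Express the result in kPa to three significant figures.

466 kPa

With V and T fixed, P_i ∝ n_i, so the mole ratios apply directly to partial pressures at 254 °C.
P(O2) required for 127 kPa of CO = (1/2) × 127 = 63.50 kPa; available 162 kPa, so CO is limiting.
P(O2) remaining = 162 − (1/2) × 127 = 98.50 kPa
P(gaseous products) = (2)/2 × 127 = 127.0 kPa
P_total at 254 °C = 98.50 + 127.0 = 225.5 kPa
Scaling to 817 °C: P = 225.5 × 1090.15/527.15 = 466.3 kPa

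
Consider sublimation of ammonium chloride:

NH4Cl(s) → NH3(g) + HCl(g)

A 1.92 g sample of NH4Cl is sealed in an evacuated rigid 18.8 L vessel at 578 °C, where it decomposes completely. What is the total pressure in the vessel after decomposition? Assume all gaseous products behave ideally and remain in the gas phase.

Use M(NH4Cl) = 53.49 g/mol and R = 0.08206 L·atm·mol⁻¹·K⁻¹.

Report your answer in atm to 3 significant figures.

0.267 atm

n(NH4Cl) = 1.92 / 53.49 = 0.03589 mol
n(gas produced) = (2/1) × 0.03589 = 0.07178 mol
P = nRT/V = 0.07178 × 0.08206 × 851.15 / 18.8 = 0.2667 atm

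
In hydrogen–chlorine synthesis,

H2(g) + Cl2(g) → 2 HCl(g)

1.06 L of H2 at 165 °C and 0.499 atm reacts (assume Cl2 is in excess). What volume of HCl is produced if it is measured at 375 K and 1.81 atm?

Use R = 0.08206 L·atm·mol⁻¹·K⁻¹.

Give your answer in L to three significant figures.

n(H2) = PV/RT = (0.499 × 1.06) / (0.08206 × 438.15) = 0.01471 mol
n(HCl) = (2/1) × 0.01471 = 0.02942 mol
V = nRT/P = 0.02942 × 0.08206 × 375 / 1.81 = 0.5002 L

0.500 L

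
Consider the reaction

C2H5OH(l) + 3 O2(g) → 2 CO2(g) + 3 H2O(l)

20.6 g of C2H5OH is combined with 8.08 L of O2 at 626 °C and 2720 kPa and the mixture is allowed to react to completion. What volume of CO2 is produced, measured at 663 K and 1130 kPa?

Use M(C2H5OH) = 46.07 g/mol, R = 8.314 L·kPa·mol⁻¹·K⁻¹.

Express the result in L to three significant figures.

4.36 L

n(C2H5OH) = 20.6 / 46.07 = 0.4471 mol
n(O2) = PV/RT = (2720 × 8.08) / (8.314 × 899.15) = 2.940 mol
For 0.4471 mol C2H5OH, stoichiometry requires (3/1) × 0.4471 = 1.341 mol O2; 2.940 mol is available, so C2H5OH is limiting.
n(CO2) = (2/1) × 0.4471 = 0.8942 mol
V(CO2) = nRT/P = 0.8942 × 8.314 × 663 / 1130 = 4.362 L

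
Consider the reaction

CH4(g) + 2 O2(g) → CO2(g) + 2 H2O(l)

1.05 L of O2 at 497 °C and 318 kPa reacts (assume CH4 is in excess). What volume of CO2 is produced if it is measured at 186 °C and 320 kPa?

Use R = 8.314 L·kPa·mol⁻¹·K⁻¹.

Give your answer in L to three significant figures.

0.311 L

n(O2) = PV/RT = (318 × 1.05) / (8.314 × 770.15) = 0.05215 mol
n(CO2) = (1/2) × 0.05215 = 0.02608 mol
V = nRT/P = 0.02608 × 8.314 × 459.15 / 320 = 0.3111 L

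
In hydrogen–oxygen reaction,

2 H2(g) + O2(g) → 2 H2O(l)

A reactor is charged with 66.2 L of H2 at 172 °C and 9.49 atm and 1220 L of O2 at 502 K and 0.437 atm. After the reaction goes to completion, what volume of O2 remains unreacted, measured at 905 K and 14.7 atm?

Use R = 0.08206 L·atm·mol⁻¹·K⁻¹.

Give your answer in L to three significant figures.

21.9 L

n(H2) = PV/RT = (9.49 × 66.2) / (0.08206 × 445.15) = 17.20 mol
n(O2) = PV/RT = (0.437 × 1220) / (0.08206 × 502) = 12.94 mol
For 17.20 mol H2, stoichiometry requires (1/2) × 17.20 = 8.600 mol O2; 12.94 mol is available, so H2 is limiting.
n(O2) consumed = (1/2) × 17.20 = 8.600 mol; remaining = 12.94 − 8.600 = 4.340 mol
V(O2) = nRT/P = 4.340 × 0.08206 × 905 / 14.7 = 21.93 L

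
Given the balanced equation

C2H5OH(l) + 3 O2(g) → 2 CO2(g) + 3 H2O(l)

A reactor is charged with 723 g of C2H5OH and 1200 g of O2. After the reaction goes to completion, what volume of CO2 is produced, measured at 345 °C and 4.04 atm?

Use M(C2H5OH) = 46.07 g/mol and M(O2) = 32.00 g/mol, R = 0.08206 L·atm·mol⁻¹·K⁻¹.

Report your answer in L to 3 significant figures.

314 L

n(C2H5OH) = 723 / 46.07 = 15.69 mol
n(O2) = 1200 / 32.00 = 37.50 mol
For 15.69 mol C2H5OH, stoichiometry requires (3/1) × 15.69 = 47.07 mol O2; 37.50 mol is available, so O2 is limiting.
n(CO2) = (2/3) × 37.50 = 25.00 mol
V(CO2) = nRT/P = 25.00 × 0.08206 × 618.15 / 4.04 = 313.9 L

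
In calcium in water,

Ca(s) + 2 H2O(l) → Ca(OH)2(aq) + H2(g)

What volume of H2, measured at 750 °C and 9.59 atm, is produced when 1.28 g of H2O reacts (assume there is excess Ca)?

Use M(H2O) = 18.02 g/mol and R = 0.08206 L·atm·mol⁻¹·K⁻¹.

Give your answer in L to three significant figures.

n(H2O) = 1.280 / 18.02 = 0.07103 mol
n(H2) = (1/2) × 0.07103 = 0.03551 mol
V = nRT/P = 0.03551 × 0.08206 × 1023.15 / 9.59 = 0.3109 L

0.311 L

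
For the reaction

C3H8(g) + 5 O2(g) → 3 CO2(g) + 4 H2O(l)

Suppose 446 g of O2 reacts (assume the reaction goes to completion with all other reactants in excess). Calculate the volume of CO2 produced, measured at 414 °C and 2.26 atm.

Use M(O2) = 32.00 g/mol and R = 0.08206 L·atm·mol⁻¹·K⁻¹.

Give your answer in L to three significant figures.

209 L

n(O2) = 446.0 / 32.00 = 13.94 mol
n(CO2) = (3/5) × 13.94 = 8.364 mol
V = nRT/P = 8.364 × 0.08206 × 687.15 / 2.26 = 208.7 L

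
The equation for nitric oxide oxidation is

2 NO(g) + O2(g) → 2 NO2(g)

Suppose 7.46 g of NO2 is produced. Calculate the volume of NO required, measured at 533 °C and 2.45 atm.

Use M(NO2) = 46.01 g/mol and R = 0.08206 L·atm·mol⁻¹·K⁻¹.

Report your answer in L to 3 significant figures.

n(NO2) = 7.460 / 46.01 = 0.1621 mol
n(NO) = (2/2) × 0.1621 = 0.1621 mol
V = nRT/P = 0.1621 × 0.08206 × 806.15 / 2.45 = 4.377 L

4.38 L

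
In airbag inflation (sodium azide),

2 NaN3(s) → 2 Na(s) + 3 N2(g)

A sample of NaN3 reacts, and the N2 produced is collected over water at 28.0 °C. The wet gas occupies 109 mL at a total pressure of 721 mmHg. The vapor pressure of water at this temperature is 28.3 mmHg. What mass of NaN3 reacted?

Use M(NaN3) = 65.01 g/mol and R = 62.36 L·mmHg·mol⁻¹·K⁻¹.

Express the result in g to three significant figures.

P(N2) = 721 − 28.3 = 692.7 mmHg
n(N2) = PV/RT = (692.7 × 0.1090) / (62.36 × 301.15) = 0.004021 mol
n(NaN3) = (2/3) × 0.004021 = 0.002681 mol
m(NaN3) = 0.002681 × 65.01 = 0.1743 g

0.174 g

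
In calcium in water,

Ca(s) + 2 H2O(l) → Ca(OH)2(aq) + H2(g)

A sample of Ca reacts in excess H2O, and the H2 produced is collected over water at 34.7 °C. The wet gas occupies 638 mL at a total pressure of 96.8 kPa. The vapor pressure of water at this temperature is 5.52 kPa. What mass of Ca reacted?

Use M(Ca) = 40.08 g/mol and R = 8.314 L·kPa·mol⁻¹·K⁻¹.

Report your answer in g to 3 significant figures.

P(H2) = 96.8 − 5.52 = 91.28 kPa
n(H2) = PV/RT = (91.28 × 0.6380) / (8.314 × 307.85) = 0.02275 mol
n(Ca) = (1/1) × 0.02275 = 0.02275 mol
m(Ca) = 0.02275 × 40.08 = 0.9118 g

0.912 g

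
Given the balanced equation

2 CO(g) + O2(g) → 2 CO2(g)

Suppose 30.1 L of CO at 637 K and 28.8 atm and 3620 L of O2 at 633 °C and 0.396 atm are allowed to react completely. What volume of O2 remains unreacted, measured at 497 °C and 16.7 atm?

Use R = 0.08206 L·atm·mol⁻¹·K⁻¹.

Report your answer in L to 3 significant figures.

n(CO) = PV/RT = (28.8 × 30.1) / (0.08206 × 637) = 16.58 mol
n(O2) = PV/RT = (0.396 × 3620) / (0.08206 × 906.15) = 19.28 mol
For 16.58 mol CO, stoichiometry requires (1/2) × 16.58 = 8.290 mol O2; 19.28 mol is available, so CO is limiting.
n(O2) consumed = (1/2) × 16.58 = 8.290 mol; remaining = 19.28 − 8.290 = 10.99 mol
V(O2) = nRT/P = 10.99 × 0.08206 × 770.15 / 16.7 = 41.59 L

41.6 L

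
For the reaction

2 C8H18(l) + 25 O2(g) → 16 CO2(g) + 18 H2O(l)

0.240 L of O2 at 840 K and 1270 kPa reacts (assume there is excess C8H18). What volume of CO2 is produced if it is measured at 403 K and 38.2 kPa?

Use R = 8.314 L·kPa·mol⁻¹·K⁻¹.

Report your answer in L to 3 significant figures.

n(O2) = PV/RT = (1270 × 0.240) / (8.314 × 840) = 0.04364 mol
n(CO2) = (16/25) × 0.04364 = 0.02793 mol
V = nRT/P = 0.02793 × 8.314 × 403 / 38.2 = 2.450 L

2.45 L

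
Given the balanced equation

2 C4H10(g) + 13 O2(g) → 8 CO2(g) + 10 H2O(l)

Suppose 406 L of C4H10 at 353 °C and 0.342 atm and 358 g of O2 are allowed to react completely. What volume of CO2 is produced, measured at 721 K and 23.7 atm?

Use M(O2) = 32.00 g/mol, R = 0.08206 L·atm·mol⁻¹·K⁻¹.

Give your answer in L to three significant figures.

n(C4H10) = PV/RT = (0.342 × 406) / (0.08206 × 626.15) = 2.702 mol
n(O2) = 358 / 32.00 = 11.19 mol
For 2.702 mol C4H10, stoichiometry requires (13/2) × 2.702 = 17.56 mol O2; 11.19 mol is available, so O2 is limiting.
n(CO2) = (8/13) × 11.19 = 6.886 mol
V(CO2) = nRT/P = 6.886 × 0.08206 × 721 / 23.7 = 17.19 L

17.2 L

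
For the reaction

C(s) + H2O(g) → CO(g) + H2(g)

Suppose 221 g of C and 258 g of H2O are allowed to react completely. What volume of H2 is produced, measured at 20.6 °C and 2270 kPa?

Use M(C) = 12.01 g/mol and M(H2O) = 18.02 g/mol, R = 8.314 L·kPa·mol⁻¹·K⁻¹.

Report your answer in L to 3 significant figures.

n(C) = 221 / 12.01 = 18.40 mol
n(H2O) = 258 / 18.02 = 14.32 mol
For 18.40 mol C, stoichiometry requires (1/1) × 18.40 = 18.40 mol H2O; 14.32 mol is available, so H2O is limiting.
n(H2) = (1/1) × 14.32 = 14.32 mol
V(H2) = nRT/P = 14.32 × 8.314 × 293.75 / 2270 = 15.41 L

15.4 L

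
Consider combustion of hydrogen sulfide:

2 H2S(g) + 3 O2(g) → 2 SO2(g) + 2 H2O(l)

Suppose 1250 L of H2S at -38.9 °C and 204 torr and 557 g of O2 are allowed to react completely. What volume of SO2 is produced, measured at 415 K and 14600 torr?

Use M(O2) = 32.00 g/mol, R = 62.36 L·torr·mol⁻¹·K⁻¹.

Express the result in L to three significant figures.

n(H2S) = PV/RT = (204 × 1250) / (62.36 × 234.25) = 17.46 mol
n(O2) = 557 / 32.00 = 17.41 mol
For 17.46 mol H2S, stoichiometry requires (3/2) × 17.46 = 26.19 mol O2; 17.41 mol is available, so O2 is limiting.
n(SO2) = (2/3) × 17.41 = 11.61 mol
V(SO2) = nRT/P = 11.61 × 62.36 × 415 / 14600 = 20.58 L

20.6 L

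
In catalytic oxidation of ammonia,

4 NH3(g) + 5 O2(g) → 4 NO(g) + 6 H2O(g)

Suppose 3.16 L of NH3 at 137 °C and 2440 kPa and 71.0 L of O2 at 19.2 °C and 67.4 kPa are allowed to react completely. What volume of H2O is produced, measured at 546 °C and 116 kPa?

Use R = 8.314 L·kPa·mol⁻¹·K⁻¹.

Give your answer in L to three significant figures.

n(NH3) = PV/RT = (2440 × 3.16) / (8.314 × 410.15) = 2.261 mol
n(O2) = PV/RT = (67.4 × 71.0) / (8.314 × 292.35) = 1.969 mol
For 2.261 mol NH3, stoichiometry requires (5/4) × 2.261 = 2.826 mol O2; 1.969 mol is available, so O2 is limiting.
n(H2O) = (6/5) × 1.969 = 2.363 mol
V(H2O) = nRT/P = 2.363 × 8.314 × 819.15 / 116 = 138.7 L

139 L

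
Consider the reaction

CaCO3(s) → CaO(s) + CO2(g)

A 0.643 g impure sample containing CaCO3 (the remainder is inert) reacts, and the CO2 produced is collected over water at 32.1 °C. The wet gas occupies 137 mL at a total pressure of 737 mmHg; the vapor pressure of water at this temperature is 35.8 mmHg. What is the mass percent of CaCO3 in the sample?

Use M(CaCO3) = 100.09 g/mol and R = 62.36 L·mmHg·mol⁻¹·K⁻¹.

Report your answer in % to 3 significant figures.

P(CO2) = 737 − 35.8 = 701.2 mmHg
n(CO2) = PV/RT = (701.2 × 0.1370) / (62.36 × 305.25) = 0.005047 mol
n(CaCO3) = (1/1) × 0.005047 = 0.005047 mol
m(CaCO3) = 0.005047 × 100.09 = 0.5052 g
%CaCO3 = 0.5052 / 0.643 × 100 = 78.57%

78.6 %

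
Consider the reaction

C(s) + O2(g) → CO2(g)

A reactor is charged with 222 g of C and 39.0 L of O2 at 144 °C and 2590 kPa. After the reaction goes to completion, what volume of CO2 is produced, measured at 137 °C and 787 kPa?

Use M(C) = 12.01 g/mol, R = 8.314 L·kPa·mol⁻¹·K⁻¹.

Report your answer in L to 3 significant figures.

80.1 L

n(C) = 222 / 12.01 = 18.48 mol
n(O2) = PV/RT = (2590 × 39.0) / (8.314 × 417.15) = 29.12 mol
For 18.48 mol C, stoichiometry requires (1/1) × 18.48 = 18.48 mol O2; 29.12 mol is available, so C is limiting.
n(CO2) = (1/1) × 18.48 = 18.48 mol
V(CO2) = nRT/P = 18.48 × 8.314 × 410.15 / 787 = 80.07 L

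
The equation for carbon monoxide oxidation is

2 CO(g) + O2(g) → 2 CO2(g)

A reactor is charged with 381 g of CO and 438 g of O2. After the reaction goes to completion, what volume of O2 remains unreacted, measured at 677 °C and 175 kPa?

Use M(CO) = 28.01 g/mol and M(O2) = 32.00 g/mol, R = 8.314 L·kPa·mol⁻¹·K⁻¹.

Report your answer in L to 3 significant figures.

311 L

n(CO) = 381 / 28.01 = 13.60 mol
n(O2) = 438 / 32.00 = 13.69 mol
For 13.60 mol CO, stoichiometry requires (1/2) × 13.60 = 6.800 mol O2; 13.69 mol is available, so CO is limiting.
n(O2) consumed = (1/2) × 13.60 = 6.800 mol; remaining = 13.69 − 6.800 = 6.890 mol
V(O2) = nRT/P = 6.890 × 8.314 × 950.15 / 175 = 311.0 L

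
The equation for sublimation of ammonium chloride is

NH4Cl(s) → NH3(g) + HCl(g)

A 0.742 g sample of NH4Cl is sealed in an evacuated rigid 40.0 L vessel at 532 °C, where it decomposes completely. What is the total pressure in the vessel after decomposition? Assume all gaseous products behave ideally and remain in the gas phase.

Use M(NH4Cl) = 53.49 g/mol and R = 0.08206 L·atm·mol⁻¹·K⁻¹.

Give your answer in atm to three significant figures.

0.0458 atm

n(NH4Cl) = 0.742 / 53.49 = 0.01387 mol
n(gas produced) = (2/1) × 0.01387 = 0.02774 mol
P = nRT/V = 0.02774 × 0.08206 × 805.15 / 40.0 = 0.04582 atm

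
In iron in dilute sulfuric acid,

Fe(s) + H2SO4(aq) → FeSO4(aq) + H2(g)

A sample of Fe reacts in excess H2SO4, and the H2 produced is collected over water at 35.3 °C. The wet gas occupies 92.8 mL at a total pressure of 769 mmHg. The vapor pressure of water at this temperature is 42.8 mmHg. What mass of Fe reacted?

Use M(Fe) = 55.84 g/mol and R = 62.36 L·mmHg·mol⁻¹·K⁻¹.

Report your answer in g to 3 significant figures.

0.196 g

P(H2) = 769 − 42.8 = 726.2 mmHg
n(H2) = PV/RT = (726.2 × 0.09280) / (62.36 × 308.45) = 0.003504 mol
n(Fe) = (1/1) × 0.003504 = 0.003504 mol
m(Fe) = 0.003504 × 55.84 = 0.1957 g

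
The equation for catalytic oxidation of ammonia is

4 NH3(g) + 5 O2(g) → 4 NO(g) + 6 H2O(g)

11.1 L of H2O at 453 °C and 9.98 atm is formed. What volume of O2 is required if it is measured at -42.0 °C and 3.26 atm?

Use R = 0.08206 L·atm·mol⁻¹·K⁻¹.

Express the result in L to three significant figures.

n(H2O) = PV/RT = (9.98 × 11.1) / (0.08206 × 726.15) = 1.859 mol
n(O2) = (5/6) × 1.859 = 1.549 mol
V = nRT/P = 1.549 × 0.08206 × 231.15 / 3.26 = 9.013 L

9.01 L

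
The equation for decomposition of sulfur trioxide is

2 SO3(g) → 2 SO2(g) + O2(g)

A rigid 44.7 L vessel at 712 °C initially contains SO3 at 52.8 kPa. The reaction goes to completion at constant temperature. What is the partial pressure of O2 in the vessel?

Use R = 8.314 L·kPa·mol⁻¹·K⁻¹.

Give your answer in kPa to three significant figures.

n(SO3)₀ = PV/RT = (52.8 × 44.7) / (8.314 × 985.15) = 0.2882 mol
n(O2) = (1/2) × 0.2882 = 0.1441 mol
P(O2) = nRT/V = 0.1441 × 8.314 × 985.15 / 44.7 = 26.40 kPa

26.4 kPa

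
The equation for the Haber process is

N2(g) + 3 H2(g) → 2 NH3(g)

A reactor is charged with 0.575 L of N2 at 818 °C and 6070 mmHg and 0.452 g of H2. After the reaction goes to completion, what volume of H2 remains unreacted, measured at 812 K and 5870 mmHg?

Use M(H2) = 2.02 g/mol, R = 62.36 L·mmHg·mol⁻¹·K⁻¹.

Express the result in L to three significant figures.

0.603 L

n(N2) = PV/RT = (6070 × 0.575) / (62.36 × 1091.15) = 0.05129 mol
n(H2) = 0.452 / 2.02 = 0.2238 mol
For 0.05129 mol N2, stoichiometry requires (3/1) × 0.05129 = 0.1539 mol H2; 0.2238 mol is available, so N2 is limiting.
n(H2) consumed = (3/1) × 0.05129 = 0.1539 mol; remaining = 0.2238 − 0.1539 = 0.06990 mol
V(H2) = nRT/P = 0.06990 × 62.36 × 812 / 5870 = 0.6030 L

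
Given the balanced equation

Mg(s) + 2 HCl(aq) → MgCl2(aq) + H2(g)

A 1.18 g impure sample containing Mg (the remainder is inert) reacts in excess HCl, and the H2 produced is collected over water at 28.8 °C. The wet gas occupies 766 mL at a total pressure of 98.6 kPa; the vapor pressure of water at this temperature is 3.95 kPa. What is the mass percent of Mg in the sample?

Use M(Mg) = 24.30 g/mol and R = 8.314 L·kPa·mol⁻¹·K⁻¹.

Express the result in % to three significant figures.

P(H2) = 98.6 − 3.95 = 94.65 kPa
n(H2) = PV/RT = (94.65 × 0.7660) / (8.314 × 301.95) = 0.02888 mol
n(Mg) = (1/1) × 0.02888 = 0.02888 mol
m(Mg) = 0.02888 × 24.30 = 0.7018 g
%Mg = 0.7018 / 1.18 × 100 = 59.47%

59.5 %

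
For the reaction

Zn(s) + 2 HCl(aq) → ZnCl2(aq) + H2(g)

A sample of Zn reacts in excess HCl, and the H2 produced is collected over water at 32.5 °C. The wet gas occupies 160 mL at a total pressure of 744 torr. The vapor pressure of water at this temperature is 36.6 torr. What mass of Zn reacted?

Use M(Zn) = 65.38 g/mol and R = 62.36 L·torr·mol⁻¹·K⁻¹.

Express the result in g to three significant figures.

P(H2) = 744 − 36.6 = 707.4 torr
n(H2) = PV/RT = (707.4 × 0.1600) / (62.36 × 305.65) = 0.005938 mol
n(Zn) = (1/1) × 0.005938 = 0.005938 mol
m(Zn) = 0.005938 × 65.38 = 0.3882 g

0.388 g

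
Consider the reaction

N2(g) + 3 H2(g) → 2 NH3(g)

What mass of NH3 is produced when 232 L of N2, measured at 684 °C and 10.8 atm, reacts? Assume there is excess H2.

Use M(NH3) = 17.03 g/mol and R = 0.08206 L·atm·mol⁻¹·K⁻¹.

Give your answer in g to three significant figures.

n(N2) = PV/RT = (10.8 × 232) / (0.08206 × 957.15) = 31.90 mol
n(NH3) = (2/1) × 31.90 = 63.80 mol
m(NH3) = 63.80 × 17.03 = 1087 g

1090 g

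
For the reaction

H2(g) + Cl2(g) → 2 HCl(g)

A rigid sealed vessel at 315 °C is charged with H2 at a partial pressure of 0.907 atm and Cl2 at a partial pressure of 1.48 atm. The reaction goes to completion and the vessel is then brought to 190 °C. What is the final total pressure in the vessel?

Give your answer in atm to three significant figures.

Because the vessel is rigid and T is held at 315 °C, work the stoichiometry in partial pressures (P_i = n_iRT/V).
P(Cl2) required for 0.907 atm of H2 = (1/1) × 0.907 = 0.9070 atm; available 1.48 atm, so H2 is limiting.
P(Cl2) remaining = 1.48 − (1/1) × 0.907 = 0.5730 atm
P(gaseous products) = (2)/1 × 0.907 = 1.814 atm
P_total at 315 °C = 0.5730 + 1.814 = 2.387 atm
Scaling to 190 °C: P = 2.387 × 463.15/588.15 = 1.880 atm

1.88 atm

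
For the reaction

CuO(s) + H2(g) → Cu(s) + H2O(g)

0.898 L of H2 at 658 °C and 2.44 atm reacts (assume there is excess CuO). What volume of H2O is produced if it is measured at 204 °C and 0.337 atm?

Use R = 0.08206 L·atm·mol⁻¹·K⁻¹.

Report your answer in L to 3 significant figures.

3.33 L

n(H2) = PV/RT = (2.44 × 0.898) / (0.08206 × 931.15) = 0.02868 mol
n(H2O) = (1/1) × 0.02868 = 0.02868 mol
V = nRT/P = 0.02868 × 0.08206 × 477.15 / 0.337 = 3.332 L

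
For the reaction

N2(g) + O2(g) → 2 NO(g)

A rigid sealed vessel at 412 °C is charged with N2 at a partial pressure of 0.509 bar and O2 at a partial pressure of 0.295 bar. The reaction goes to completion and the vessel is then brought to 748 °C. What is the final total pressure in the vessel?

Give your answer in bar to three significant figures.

With V and T fixed, P_i ∝ n_i, so the mole ratios apply directly to partial pressures at 412 °C.
P(O2) required for 0.509 bar of N2 = (1/1) × 0.509 = 0.5090 bar; available 0.295 bar, so O2 is limiting.
P(N2) remaining = 0.509 − (1/1) × 0.295 = 0.2140 bar
P(gaseous products) = (2)/1 × 0.295 = 0.5900 bar
P_total at 412 °C = 0.2140 + 0.5900 = 0.8040 bar
Scaling to 748 °C: P = 0.8040 × 1021.15/685.15 = 1.198 bar

1.20 bar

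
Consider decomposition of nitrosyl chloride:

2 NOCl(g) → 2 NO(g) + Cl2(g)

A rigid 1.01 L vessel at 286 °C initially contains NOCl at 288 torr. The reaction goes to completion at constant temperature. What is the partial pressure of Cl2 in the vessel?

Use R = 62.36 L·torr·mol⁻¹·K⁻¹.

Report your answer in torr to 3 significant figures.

144 torr

n(NOCl)₀ = PV/RT = (288 × 1.01) / (62.36 × 559.15) = 0.008342 mol
n(Cl2) = (1/2) × 0.008342 = 0.004171 mol
P(Cl2) = nRT/V = 0.004171 × 62.36 × 559.15 / 1.01 = 144.0 torr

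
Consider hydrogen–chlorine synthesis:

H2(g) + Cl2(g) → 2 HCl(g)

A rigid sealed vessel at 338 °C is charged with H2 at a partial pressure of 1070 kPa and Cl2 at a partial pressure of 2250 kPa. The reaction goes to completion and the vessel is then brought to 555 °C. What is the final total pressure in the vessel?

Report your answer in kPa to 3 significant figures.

At constant V, partial pressures at 338 °C are proportional to moles, so apply stoichiometry directly to pressures.
P(Cl2) required for 1070 kPa of H2 = (1/1) × 1070 = 1070 kPa; available 2250 kPa, so H2 is limiting.
P(Cl2) remaining = 2250 − (1/1) × 1070 = 1180 kPa
P(gaseous products) = (2)/1 × 1070 = 2140 kPa
P_total at 338 °C = 1180 + 2140 = 3320 kPa
Scaling to 555 °C: P = 3320 × 828.15/611.15 = 4499 kPa

4500 kPa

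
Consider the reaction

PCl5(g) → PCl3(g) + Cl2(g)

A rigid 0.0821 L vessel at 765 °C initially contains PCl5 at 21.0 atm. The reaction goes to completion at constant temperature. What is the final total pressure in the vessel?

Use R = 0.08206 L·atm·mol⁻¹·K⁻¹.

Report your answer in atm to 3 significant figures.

At constant T and V, P ∝ n(gas): 1 mol gas → 2 mol gas.
P_final = (2/1) × 21.0 = 42.00 atm

42.0 atm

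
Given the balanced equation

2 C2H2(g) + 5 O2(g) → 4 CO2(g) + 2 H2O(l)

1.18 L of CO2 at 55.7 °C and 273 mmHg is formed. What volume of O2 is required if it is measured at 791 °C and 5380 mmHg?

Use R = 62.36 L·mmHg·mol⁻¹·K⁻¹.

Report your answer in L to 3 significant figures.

0.242 L

n(CO2) = PV/RT = (273 × 1.18) / (62.36 × 328.85) = 0.01571 mol
n(O2) = (5/4) × 0.01571 = 0.01964 mol
V = nRT/P = 0.01964 × 62.36 × 1064.15 / 5380 = 0.2423 L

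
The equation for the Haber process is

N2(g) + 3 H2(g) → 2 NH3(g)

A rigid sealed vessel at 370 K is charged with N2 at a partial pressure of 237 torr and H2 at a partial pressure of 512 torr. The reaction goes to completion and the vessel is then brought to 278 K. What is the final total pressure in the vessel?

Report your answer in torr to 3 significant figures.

306 torr

With V and T fixed, P_i ∝ n_i, so the mole ratios apply directly to partial pressures at 370 K.
P(H2) required for 237 torr of N2 = (3/1) × 237 = 711.0 torr; available 512 torr, so H2 is limiting.
P(N2) remaining = 237 − (1/3) × 512 = 66.33 torr
P(gaseous products) = (2)/3 × 512 = 341.3 torr
P_total at 370 K = 66.33 + 341.3 = 407.6 torr
Scaling to 278 K: P = 407.6 × 278/370 = 306.3 torr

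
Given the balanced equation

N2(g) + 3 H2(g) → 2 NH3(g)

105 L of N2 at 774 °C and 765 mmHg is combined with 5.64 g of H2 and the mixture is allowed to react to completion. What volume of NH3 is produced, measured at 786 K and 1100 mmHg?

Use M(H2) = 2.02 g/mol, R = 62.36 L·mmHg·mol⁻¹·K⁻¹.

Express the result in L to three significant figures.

n(N2) = PV/RT = (765 × 105) / (62.36 × 1047.15) = 1.230 mol
n(H2) = 5.64 / 2.02 = 2.792 mol
For 1.230 mol N2, stoichiometry requires (3/1) × 1.230 = 3.690 mol H2; 2.792 mol is available, so H2 is limiting.
n(NH3) = (2/3) × 2.792 = 1.861 mol
V(NH3) = nRT/P = 1.861 × 62.36 × 786 / 1100 = 82.92 L

82.9 L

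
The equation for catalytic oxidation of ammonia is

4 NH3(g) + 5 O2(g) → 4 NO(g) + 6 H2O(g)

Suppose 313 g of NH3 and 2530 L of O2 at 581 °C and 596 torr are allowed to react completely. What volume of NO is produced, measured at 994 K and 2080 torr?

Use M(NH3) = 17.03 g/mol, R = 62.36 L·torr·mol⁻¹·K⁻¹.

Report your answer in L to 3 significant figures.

n(NH3) = 313 / 17.03 = 18.38 mol
n(O2) = PV/RT = (596 × 2530) / (62.36 × 854.15) = 28.31 mol
For 18.38 mol NH3, stoichiometry requires (5/4) × 18.38 = 22.97 mol O2; 28.31 mol is available, so NH3 is limiting.
n(NO) = (4/4) × 18.38 = 18.38 mol
V(NO) = nRT/P = 18.38 × 62.36 × 994 / 2080 = 547.7 L

548 L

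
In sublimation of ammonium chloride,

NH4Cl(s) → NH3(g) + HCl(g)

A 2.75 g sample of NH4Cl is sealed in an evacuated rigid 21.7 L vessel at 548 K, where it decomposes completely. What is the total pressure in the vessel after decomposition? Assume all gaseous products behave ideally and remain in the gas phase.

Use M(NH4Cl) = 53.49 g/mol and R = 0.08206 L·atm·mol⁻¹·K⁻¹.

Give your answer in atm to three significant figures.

0.213 atm

n(NH4Cl) = 2.75 / 53.49 = 0.05141 mol
n(gas produced) = (2/1) × 0.05141 = 0.1028 mol
P = nRT/V = 0.1028 × 0.08206 × 548 / 21.7 = 0.2130 atm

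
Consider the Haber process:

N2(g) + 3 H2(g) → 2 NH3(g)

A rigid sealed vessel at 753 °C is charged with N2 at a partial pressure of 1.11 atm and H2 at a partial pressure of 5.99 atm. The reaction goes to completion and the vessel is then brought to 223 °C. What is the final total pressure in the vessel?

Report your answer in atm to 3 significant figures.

2.36 atm

With V and T fixed, P_i ∝ n_i, so the mole ratios apply directly to partial pressures at 753 °C.
P(H2) required for 1.11 atm of N2 = (3/1) × 1.11 = 3.330 atm; available 5.99 atm, so N2 is limiting.
P(H2) remaining = 5.99 − (3/1) × 1.11 = 2.660 atm
P(gaseous products) = (2)/1 × 1.11 = 2.220 atm
P_total at 753 °C = 2.660 + 2.220 = 4.880 atm
Scaling to 223 °C: P = 4.880 × 496.15/1026.15 = 2.360 atm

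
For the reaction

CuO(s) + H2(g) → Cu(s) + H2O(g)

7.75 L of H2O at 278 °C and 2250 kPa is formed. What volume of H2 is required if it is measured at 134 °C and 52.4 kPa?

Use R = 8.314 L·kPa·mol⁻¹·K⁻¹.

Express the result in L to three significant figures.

n(H2O) = PV/RT = (2250 × 7.75) / (8.314 × 551.15) = 3.805 mol
n(H2) = (1/1) × 3.805 = 3.805 mol
V = nRT/P = 3.805 × 8.314 × 407.15 / 52.4 = 245.8 L

246 L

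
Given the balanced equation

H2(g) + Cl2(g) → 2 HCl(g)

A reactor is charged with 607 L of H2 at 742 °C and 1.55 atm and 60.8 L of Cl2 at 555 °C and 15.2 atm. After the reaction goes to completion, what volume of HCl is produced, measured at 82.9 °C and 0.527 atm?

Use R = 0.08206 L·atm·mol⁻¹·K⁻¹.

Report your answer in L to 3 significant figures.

1250 L

n(H2) = PV/RT = (1.55 × 607) / (0.08206 × 1015.15) = 11.29 mol
n(Cl2) = PV/RT = (15.2 × 60.8) / (0.08206 × 828.15) = 13.60 mol
For 11.29 mol H2, stoichiometry requires (1/1) × 11.29 = 11.29 mol Cl2; 13.60 mol is available, so H2 is limiting.
n(HCl) = (2/1) × 11.29 = 22.58 mol
V(HCl) = nRT/P = 22.58 × 0.08206 × 356.05 / 0.527 = 1252 L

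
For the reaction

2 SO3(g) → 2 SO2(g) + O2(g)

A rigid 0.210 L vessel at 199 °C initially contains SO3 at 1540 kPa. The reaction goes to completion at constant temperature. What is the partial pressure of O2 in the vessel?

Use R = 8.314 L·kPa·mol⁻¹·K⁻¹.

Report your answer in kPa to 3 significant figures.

n(SO3)₀ = PV/RT = (1540 × 0.210) / (8.314 × 472.15) = 0.08239 mol
n(O2) = (1/2) × 0.08239 = 0.04120 mol
P(O2) = nRT/V = 0.04120 × 8.314 × 472.15 / 0.210 = 770.1 kPa

770 kPa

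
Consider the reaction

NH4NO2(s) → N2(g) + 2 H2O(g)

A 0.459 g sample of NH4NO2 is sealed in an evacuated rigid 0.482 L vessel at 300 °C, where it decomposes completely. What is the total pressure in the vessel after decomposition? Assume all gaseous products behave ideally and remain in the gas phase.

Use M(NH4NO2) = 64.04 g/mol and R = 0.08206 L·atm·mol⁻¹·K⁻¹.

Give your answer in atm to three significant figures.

n(NH4NO2) = 0.459 / 64.04 = 0.007167 mol
n(gas produced) = (3/1) × 0.007167 = 0.02150 mol
P = nRT/V = 0.02150 × 0.08206 × 573.15 / 0.482 = 2.098 atm

2.10 atm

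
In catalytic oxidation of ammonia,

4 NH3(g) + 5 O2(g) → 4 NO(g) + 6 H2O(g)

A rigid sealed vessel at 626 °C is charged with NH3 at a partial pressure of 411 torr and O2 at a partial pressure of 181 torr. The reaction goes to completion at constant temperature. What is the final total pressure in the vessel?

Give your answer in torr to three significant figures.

628 torr

With V and T fixed, P_i ∝ n_i, so the mole ratios apply directly to partial pressures at 626 °C.
P(O2) required for 411 torr of NH3 = (5/4) × 411 = 513.8 torr; available 181 torr, so O2 is limiting.
P(NH3) remaining = 411 − (4/5) × 181 = 266.2 torr
P(gaseous products) = (4+6)/5 × 181 = 362.0 torr
P_total at 626 °C = 266.2 + 362.0 = 628.2 torr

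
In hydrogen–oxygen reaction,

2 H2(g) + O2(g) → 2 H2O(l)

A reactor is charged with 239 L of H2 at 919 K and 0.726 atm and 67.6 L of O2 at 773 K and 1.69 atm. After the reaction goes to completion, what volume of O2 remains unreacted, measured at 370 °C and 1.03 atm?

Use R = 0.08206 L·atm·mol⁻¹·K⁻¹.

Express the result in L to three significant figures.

n(H2) = PV/RT = (0.726 × 239) / (0.08206 × 919) = 2.301 mol
n(O2) = PV/RT = (1.69 × 67.6) / (0.08206 × 773) = 1.801 mol
For 2.301 mol H2, stoichiometry requires (1/2) × 2.301 = 1.151 mol O2; 1.801 mol is available, so H2 is limiting.
n(O2) consumed = (1/2) × 2.301 = 1.151 mol; remaining = 1.801 − 1.151 = 0.6500 mol
V(O2) = nRT/P = 0.6500 × 0.08206 × 643.15 / 1.03 = 33.31 L

33.3 L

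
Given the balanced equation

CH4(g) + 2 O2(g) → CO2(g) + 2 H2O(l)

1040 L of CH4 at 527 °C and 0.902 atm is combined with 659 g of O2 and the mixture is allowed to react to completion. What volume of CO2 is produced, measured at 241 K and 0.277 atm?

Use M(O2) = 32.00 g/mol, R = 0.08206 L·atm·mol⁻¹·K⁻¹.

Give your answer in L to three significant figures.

735 L

n(CH4) = PV/RT = (0.902 × 1040) / (0.08206 × 800.15) = 14.29 mol
n(O2) = 659 / 32.00 = 20.59 mol
For 14.29 mol CH4, stoichiometry requires (2/1) × 14.29 = 28.58 mol O2; 20.59 mol is available, so O2 is limiting.
n(CO2) = (1/2) × 20.59 = 10.29 mol
V(CO2) = nRT/P = 10.29 × 0.08206 × 241 / 0.277 = 734.7 L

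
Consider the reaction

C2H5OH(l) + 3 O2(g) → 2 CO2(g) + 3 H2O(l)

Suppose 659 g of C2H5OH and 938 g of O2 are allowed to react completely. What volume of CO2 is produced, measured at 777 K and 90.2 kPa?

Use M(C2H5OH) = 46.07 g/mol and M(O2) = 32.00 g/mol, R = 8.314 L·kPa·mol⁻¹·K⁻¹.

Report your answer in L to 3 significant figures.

1400 L

n(C2H5OH) = 659 / 46.07 = 14.30 mol
n(O2) = 938 / 32.00 = 29.31 mol
For 14.30 mol C2H5OH, stoichiometry requires (3/1) × 14.30 = 42.90 mol O2; 29.31 mol is available, so O2 is limiting.
n(CO2) = (2/3) × 29.31 = 19.54 mol
V(CO2) = nRT/P = 19.54 × 8.314 × 777 / 90.2 = 1399 L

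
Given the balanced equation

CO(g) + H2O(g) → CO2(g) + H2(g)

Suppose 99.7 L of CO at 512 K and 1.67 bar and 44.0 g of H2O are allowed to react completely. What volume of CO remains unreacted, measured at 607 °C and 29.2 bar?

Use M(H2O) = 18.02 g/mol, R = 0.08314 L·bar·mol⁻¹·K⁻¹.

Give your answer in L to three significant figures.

3.68 L

n(CO) = PV/RT = (1.67 × 99.7) / (0.08314 × 512) = 3.911 mol
n(H2O) = 44.0 / 18.02 = 2.442 mol
For 3.911 mol CO, stoichiometry requires (1/1) × 3.911 = 3.911 mol H2O; 2.442 mol is available, so H2O is limiting.
n(CO) consumed = (1/1) × 2.442 = 2.442 mol; remaining = 3.911 − 2.442 = 1.469 mol
V(CO) = nRT/P = 1.469 × 0.08314 × 880.15 / 29.2 = 3.681 L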